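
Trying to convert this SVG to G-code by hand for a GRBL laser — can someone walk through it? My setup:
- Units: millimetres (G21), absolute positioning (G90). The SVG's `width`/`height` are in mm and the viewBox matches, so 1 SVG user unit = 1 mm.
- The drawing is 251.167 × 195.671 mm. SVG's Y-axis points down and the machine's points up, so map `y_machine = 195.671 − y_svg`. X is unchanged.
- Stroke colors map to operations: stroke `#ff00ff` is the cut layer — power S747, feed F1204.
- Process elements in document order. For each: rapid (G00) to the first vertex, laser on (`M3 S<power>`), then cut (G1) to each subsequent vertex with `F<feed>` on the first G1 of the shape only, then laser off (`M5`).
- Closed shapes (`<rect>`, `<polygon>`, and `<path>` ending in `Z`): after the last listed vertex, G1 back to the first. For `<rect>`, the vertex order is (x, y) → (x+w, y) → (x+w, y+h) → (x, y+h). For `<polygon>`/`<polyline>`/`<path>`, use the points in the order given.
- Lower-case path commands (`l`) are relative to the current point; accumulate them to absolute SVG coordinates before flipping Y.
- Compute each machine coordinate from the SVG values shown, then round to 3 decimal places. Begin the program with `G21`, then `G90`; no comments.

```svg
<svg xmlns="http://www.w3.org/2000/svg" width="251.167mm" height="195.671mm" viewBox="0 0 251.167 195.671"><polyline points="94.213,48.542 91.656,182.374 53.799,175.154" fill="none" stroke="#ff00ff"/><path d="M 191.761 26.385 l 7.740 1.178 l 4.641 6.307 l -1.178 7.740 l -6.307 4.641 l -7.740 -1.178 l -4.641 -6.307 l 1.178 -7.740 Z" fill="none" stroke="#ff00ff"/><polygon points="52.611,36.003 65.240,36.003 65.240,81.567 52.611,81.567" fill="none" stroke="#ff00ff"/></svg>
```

Since the viewBox matches the mm dimensions, user units are millimetres directly. The only transform is the Y-flip y_m = 195.671 − y_svg.

Shape 1 is a open polyline drawn with `<polyline>`. Its stroke #ff00ff means cut at S747, F1204. After flipping Y the toolpath is (94.213,147.129) → (91.656,13.297) → (53.799,20.517).

Shape 2 is a regular polygon drawn with `<path>`. Its stroke #ff00ff means cut at S747, F1204. After flipping Y the toolpath is (191.761,169.286) → (199.501,168.108) → (204.142,161.801) → (202.964,154.061) → (196.657,149.420) → (188.917,150.598) → (184.276,156.905) → (185.454,164.645) → (191.761,169.286), returning to the start.

Shape 3 is a rectangle drawn with `<polygon>`. Its stroke #ff00ff means cut at S747, F1204. After flipping Y the toolpath is (52.611,159.668) → (65.240,159.668) → (65.240,114.104) → (52.611,114.104) → (52.611,159.668), returning to the start.

G21
G90
G00 X94.213 Y147.129
M3 S747
G1 X91.656 Y13.297 F1204
G1 X53.799 Y20.517
M5
G00 X191.761 Y169.286
M3 S747
G1 X199.501 Y168.108 F1204
G1 X204.142 Y161.801
G1 X202.964 Y154.061
G1 X196.657 Y149.420
G1 X188.917 Y150.598
G1 X184.276 Y156.905
G1 X185.454 Y164.645
G1 X191.761 Y169.286
M5
G00 X52.611 Y159.668
M3 S747
G1 X65.240 Y159.668 F1204
G1 X65.240 Y114.104
G1 X52.611 Y114.104
G1 X52.611 Y159.668
M5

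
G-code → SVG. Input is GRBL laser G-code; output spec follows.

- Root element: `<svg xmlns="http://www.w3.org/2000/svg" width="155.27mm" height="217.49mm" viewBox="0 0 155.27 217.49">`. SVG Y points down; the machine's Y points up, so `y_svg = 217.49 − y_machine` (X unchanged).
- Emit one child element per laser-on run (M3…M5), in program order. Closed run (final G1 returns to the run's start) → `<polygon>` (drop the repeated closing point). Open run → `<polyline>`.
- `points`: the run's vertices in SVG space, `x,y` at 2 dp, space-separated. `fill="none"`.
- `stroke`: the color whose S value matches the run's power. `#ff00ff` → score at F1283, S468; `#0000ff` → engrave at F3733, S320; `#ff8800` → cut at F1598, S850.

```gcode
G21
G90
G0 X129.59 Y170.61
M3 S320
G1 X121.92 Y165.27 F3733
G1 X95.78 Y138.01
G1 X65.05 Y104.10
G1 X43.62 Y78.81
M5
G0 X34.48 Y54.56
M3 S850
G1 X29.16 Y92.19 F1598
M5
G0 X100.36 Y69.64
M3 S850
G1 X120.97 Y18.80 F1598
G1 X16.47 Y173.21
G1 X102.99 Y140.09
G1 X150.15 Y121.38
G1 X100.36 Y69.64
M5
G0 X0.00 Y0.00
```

<svg xmlns="http://www.w3.org/2000/svg" width="155.27mm" height="217.49mm" viewBox="0 0 155.27 217.49">
  <polyline points="129.59,46.88 121.92,52.22 95.78,79.48 65.05,113.39 43.62,138.68" fill="none" stroke="#0000ff"/>
  <polyline points="34.48,162.93 29.16,125.30" fill="none" stroke="#ff8800"/>
  <polygon points="100.36,147.85 120.97,198.69 16.47,44.28 102.99,77.40 150.15,96.11" fill="none" stroke="#ff8800"/>
</svg>

y_svg = 217.49 − y_m.

[1] S320→`#0000ff` (engrave); open run; points: 129.59,46.88 121.92,52.22 95.78,79.48 65.05,113.39 43.62,138.68

[2] S850→`#ff8800` (cut); open run; points: 34.48,162.93 29.16,125.30

[3] S850→`#ff8800` (cut); closed run; points: 100.36,147.85 120.97,198.69 16.47,44.28 102.99,77.40 150.15,96.11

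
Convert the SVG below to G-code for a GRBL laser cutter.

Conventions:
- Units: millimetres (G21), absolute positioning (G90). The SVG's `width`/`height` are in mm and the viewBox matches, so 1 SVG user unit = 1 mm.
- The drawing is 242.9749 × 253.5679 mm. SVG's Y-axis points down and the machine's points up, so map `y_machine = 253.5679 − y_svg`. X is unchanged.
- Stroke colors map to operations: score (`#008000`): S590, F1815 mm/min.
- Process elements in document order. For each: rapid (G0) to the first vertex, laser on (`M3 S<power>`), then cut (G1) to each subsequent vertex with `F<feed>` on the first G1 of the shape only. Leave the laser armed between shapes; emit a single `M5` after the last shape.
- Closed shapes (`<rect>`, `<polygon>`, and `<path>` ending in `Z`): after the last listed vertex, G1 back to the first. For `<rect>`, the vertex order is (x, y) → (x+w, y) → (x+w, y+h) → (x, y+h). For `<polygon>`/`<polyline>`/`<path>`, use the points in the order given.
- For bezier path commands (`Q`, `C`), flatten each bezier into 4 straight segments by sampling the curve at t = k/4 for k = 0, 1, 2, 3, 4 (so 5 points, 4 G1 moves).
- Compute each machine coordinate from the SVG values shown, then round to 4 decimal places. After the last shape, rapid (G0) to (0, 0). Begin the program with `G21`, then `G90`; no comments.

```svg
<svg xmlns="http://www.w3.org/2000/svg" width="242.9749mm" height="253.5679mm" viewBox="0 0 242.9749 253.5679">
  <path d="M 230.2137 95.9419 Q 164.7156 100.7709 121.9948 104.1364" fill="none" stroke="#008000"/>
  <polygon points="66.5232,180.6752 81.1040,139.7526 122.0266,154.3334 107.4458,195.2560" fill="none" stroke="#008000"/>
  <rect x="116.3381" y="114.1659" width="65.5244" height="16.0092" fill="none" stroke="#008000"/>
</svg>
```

G21
G90
G0 X230.2137 Y157.6260
M3 S590
G1 X198.8882 Y155.3030 F1815
G1 X170.4099 Y153.1629
G1 X144.7788 Y151.2057
G1 X121.9948 Y149.4315
G0 X66.5232 Y72.8927
M3 S590
G1 X81.1040 Y113.8153 F1815
G1 X122.0266 Y99.2345
G1 X107.4458 Y58.3119
G1 X66.5232 Y72.8927
G0 X116.3381 Y139.4020
M3 S590
G1 X181.8625 Y139.4020 F1815
G1 X181.8625 Y123.3928
G1 X116.3381 Y123.3928
G1 X116.3381 Y139.4020
M5
G0 X0.0000 Y0.0000

Since the viewBox matches the mm dimensions, user units are millimetres directly. The only transform is the Y-flip y_m = 253.5679 − y_svg.

Shape 1 is a quadratic bezier drawn with `<path>`. Its stroke #008000 means score at S590, F1815. After flipping Y the toolpath is (230.2137,157.6260) → (198.8882,155.3030) → (170.4099,153.1629) → (144.7788,151.2057) → (121.9948,149.4315).

Shape 2 is a regular polygon drawn with `<polygon>`. Its stroke #008000 means score at S590, F1815. After flipping Y the toolpath is (66.5232,72.8927) → (81.1040,113.8153) → (122.0266,99.2345) → (107.4458,58.3119) → (66.5232,72.8927), returning to the start.

Shape 3 is a rectangle drawn with `<rect>`. Its stroke #008000 means score at S590, F1815. After flipping Y the toolpath is (116.3381,139.4020) → (181.8625,139.4020) → (181.8625,123.3928) → (116.3381,123.3928) → (116.3381,139.4020), returning to the start.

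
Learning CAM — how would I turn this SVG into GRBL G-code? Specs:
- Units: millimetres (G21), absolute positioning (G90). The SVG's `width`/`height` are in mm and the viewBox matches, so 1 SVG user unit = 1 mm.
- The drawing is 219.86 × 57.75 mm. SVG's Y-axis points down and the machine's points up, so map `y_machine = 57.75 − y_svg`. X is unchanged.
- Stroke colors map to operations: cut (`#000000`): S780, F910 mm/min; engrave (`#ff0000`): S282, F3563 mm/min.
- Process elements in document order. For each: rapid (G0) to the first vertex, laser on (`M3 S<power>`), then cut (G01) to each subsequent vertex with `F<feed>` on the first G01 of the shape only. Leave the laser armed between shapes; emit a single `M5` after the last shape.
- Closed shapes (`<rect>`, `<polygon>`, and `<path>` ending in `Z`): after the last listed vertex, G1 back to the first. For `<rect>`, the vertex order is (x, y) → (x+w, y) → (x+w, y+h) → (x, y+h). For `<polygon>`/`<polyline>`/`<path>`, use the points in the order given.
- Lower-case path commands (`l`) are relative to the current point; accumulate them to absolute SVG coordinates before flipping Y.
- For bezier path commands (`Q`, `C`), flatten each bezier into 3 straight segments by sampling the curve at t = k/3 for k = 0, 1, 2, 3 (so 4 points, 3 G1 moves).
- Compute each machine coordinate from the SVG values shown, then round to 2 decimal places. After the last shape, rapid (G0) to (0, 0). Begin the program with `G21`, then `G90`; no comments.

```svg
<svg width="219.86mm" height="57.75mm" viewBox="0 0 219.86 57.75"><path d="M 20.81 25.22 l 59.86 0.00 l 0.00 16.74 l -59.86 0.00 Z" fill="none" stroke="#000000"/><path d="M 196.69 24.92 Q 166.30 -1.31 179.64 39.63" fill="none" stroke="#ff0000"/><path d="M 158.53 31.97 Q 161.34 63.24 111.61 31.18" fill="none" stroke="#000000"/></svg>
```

Since the viewBox matches the mm dimensions, user units are millimetres directly. The only transform is the Y-flip y_m = 57.75 − y_svg.

Shape 1 is a rectangle drawn with `<path>`. Its stroke #000000 means cut at S780, F910. After flipping Y the toolpath is (20.81,32.53) → (80.67,32.53) → (80.67,15.79) → (20.81,15.79) → (20.81,32.53), returning to the start.

Shape 2 is a quadratic bezier drawn with `<path>`. Its stroke #ff0000 means engrave at S282, F3563. After flipping Y the toolpath is (196.69,32.83) → (181.29,42.85) → (175.61,37.95) → (179.64,18.12).

Shape 3 is a quadratic bezier drawn with `<path>`. Its stroke #000000 means cut at S780, F910. After flipping Y the toolpath is (158.53,25.78) → (154.57,11.97) → (138.93,12.23) → (111.61,26.57).

G21
G90
G0 X20.81 Y32.53
M3 S780
G01 X80.67 Y32.53 F910
G01 X80.67 Y15.79
G01 X20.81 Y15.79
G01 X20.81 Y32.53
G0 X196.69 Y32.83
M3 S282
G01 X181.29 Y42.85 F3563
G01 X175.61 Y37.95
G01 X179.64 Y18.12
G0 X158.53 Y25.78
M3 S780
G01 X154.57 Y11.97 F910
G01 X138.93 Y12.23
G01 X111.61 Y26.57
M5
G0 X0.00 Y0.00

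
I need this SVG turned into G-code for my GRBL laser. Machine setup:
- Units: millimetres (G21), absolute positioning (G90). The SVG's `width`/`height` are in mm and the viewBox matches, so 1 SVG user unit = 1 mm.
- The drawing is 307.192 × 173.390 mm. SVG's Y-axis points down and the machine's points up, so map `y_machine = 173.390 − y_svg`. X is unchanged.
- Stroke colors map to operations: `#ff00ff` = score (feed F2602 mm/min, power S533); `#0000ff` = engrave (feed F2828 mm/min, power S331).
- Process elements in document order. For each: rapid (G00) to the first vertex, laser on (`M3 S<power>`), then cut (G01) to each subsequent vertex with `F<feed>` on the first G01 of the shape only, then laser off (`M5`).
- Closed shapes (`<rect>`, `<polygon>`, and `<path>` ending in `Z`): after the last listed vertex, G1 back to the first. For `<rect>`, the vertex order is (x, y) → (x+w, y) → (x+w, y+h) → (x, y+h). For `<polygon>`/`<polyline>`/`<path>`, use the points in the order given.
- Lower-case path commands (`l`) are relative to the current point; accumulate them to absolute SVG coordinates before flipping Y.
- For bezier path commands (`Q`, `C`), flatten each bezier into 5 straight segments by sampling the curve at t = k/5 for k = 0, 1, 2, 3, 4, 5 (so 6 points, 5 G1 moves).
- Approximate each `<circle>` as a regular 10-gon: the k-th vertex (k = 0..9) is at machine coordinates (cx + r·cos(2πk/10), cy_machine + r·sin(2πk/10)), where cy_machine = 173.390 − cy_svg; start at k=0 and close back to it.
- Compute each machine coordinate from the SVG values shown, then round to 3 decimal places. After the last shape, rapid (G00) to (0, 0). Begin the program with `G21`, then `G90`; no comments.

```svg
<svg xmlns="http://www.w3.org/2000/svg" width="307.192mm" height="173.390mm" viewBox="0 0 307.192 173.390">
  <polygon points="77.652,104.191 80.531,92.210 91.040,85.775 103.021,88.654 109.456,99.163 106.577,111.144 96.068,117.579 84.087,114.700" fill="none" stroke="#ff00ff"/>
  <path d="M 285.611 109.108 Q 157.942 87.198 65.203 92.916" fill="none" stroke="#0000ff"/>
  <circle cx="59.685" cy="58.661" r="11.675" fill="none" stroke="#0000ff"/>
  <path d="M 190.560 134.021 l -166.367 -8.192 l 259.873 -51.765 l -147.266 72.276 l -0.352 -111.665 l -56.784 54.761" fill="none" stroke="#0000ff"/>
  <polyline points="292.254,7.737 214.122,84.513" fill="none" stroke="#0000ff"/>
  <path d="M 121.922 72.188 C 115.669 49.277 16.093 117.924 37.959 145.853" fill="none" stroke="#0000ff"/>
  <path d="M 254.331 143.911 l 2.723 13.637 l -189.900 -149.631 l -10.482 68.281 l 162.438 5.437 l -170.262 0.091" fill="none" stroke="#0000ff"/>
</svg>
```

G21
G90
G00 X77.652 Y69.199
M3 S533
G01 X80.531 Y81.180 F2602
G01 X91.040 Y87.615
G01 X103.021 Y84.736
G01 X109.456 Y74.227
G01 X106.577 Y62.246
G01 X96.068 Y55.811
G01 X84.087 Y58.690
G01 X77.652 Y69.199
M5
G00 X285.611 Y64.282
M3 S331
G01 X235.941 Y71.941 F2828
G01 X189.065 Y77.390
G01 X144.983 Y80.628
G01 X103.696 Y81.656
G01 X65.203 Y80.474
M5
G00 X71.360 Y114.729
M3 S331
G01 X69.130 Y121.591 F2828
G01 X63.293 Y125.833
G01 X56.077 Y125.833
G01 X50.240 Y121.591
G01 X48.010 Y114.729
G01 X50.240 Y107.867
G01 X56.077 Y103.625
G01 X63.293 Y103.625
G01 X69.130 Y107.867
G01 X71.360 Y114.729
M5
G00 X190.560 Y39.369
M3 S331
G01 X24.193 Y47.561 F2828
G01 X284.066 Y99.326
G01 X136.800 Y27.050
G01 X136.448 Y138.715
G01 X79.664 Y83.954
M5
G00 X292.254 Y165.653
M3 S331
G01 X214.122 Y88.877 F2828
M5
G00 X121.922 Y101.202
M3 S331
G01 X108.690 Y105.020 F2828
G01 X83.368 Y93.213
G01 X56.267 Y72.131
G01 X37.694 Y48.122
G01 X37.959 Y27.537
M5
G00 X254.331 Y29.479
M3 S331
G01 X257.054 Y15.842 F2828
G01 X67.154 Y165.473
G01 X56.672 Y97.192
G01 X219.110 Y91.755
G01 X48.848 Y91.664
M5
G00 X0.000 Y0.000

Since the viewBox matches the mm dimensions, user units are millimetres directly. The only transform is the Y-flip y_m = 173.390 − y_svg.

Shape 1 is a regular polygon drawn with `<polygon>`. Its stroke #ff00ff means score at S533, F2602. After flipping Y the toolpath is (77.652,69.199) → (80.531,81.180) → (91.040,87.615) → (103.021,84.736) → (109.456,74.227) → (106.577,62.246) → (96.068,55.811) → (84.087,58.690) → (77.652,69.199), returning to the start.

Shape 2 is a quadratic bezier drawn with `<path>`. Its stroke #0000ff means engrave at S331, F2828. After flipping Y the toolpath is (285.611,64.282) → (235.941,71.941) → (189.065,77.390) → (144.983,80.628) → (103.696,81.656) → (65.203,80.474).

Shape 3 is a circle drawn with `<circle>`. Its stroke #0000ff means engrave at S331, F2828. After flipping Y the toolpath is (71.360,114.729) → (69.130,121.591) → (63.293,125.833) → (56.077,125.833) → (50.240,121.591) → (48.010,114.729) → (50.240,107.867) → (56.077,103.625) → (63.293,103.625) → (69.130,107.867) → (71.360,114.729), returning to the start.

Shape 4 is a open polyline drawn with `<path>`. Its stroke #0000ff means engrave at S331, F2828. After flipping Y the toolpath is (190.560,39.369) → (24.193,47.561) → (284.066,99.326) → (136.800,27.050) → (136.448,138.715) → (79.664,83.954).

Shape 5 is a line segment drawn with `<polyline>`. Its stroke #0000ff means engrave at S331, F2828. After flipping Y the toolpath is (292.254,165.653) → (214.122,88.877).

Shape 6 is a cubic bezier drawn with `<path>`. Its stroke #0000ff means engrave at S331, F2828. After flipping Y the toolpath is (121.922,101.202) → (108.690,105.020) → (83.368,93.213) → (56.267,72.131) → (37.694,48.122) → (37.959,27.537).

Shape 7 is a open polyline drawn with `<path>`. Its stroke #0000ff means engrave at S331, F2828. After flipping Y the toolpath is (254.331,29.479) → (257.054,15.842) → (67.154,165.473) → (56.672,97.192) → (219.110,91.755) → (48.848,91.664).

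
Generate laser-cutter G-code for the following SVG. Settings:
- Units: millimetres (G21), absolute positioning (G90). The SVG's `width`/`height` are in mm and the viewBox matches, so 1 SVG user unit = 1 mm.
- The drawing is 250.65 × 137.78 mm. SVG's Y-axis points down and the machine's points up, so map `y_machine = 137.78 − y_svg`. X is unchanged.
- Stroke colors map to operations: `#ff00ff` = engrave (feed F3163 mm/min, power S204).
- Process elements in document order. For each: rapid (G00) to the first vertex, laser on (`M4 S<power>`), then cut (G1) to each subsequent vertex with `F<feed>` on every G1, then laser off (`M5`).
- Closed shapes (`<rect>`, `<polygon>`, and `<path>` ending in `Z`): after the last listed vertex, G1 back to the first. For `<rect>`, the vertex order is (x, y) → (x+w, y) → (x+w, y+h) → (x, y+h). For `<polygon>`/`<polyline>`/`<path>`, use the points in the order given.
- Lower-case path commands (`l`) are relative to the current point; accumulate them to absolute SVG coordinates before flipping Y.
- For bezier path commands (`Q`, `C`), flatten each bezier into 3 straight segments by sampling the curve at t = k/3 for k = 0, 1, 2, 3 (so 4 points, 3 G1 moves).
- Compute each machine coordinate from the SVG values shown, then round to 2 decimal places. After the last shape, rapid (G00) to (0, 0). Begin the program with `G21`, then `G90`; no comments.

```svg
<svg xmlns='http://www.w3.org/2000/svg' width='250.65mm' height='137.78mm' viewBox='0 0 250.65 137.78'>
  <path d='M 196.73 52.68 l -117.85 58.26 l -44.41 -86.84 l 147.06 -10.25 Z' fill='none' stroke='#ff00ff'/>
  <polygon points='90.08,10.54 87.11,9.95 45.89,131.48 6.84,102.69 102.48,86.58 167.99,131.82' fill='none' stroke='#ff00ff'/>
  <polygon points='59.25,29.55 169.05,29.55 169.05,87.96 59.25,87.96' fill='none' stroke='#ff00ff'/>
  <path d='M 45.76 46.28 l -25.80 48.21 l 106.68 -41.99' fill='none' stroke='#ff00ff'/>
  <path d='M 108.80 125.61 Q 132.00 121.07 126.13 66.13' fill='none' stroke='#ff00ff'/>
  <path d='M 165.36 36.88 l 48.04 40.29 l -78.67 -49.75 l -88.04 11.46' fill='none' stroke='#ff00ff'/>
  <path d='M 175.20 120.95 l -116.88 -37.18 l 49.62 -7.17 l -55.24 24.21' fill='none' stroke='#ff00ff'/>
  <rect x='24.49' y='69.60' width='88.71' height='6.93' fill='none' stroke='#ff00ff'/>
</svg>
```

G21
G90
G00 X196.73 Y85.10
M4 S204
G1 X78.88 Y26.84 F3163
G1 X34.47 Y113.68 F3163
G1 X181.53 Y123.93 F3163
G1 X196.73 Y85.10 F3163
M5
G00 X90.08 Y127.24
M4 S204
G1 X87.11 Y127.83 F3163
G1 X45.89 Y6.30 F3163
G1 X6.84 Y35.09 F3163
G1 X102.48 Y51.20 F3163
G1 X167.99 Y5.96 F3163
G1 X90.08 Y127.24 F3163
M5
G00 X59.25 Y108.23
M4 S204
G1 X169.05 Y108.23 F3163
G1 X169.05 Y49.82 F3163
G1 X59.25 Y49.82 F3163
G1 X59.25 Y108.23 F3163
M5
G00 X45.76 Y91.50
M4 S204
G1 X19.96 Y43.29 F3163
G1 X126.64 Y85.28 F3163
M5
G00 X108.80 Y12.17
M4 S204
G1 X121.04 Y20.80 F3163
G1 X126.81 Y40.62 F3163
G1 X126.13 Y71.65 F3163
M5
G00 X165.36 Y100.90
M4 S204
G1 X213.40 Y60.61 F3163
G1 X134.73 Y110.36 F3163
G1 X46.69 Y98.90 F3163
M5
G00 X175.20 Y16.83
M4 S204
G1 X58.32 Y54.01 F3163
G1 X107.94 Y61.18 F3163
G1 X52.70 Y36.97 F3163
M5
G00 X24.49 Y68.18
M4 S204
G1 X113.20 Y68.18 F3163
G1 X113.20 Y61.25 F3163
G1 X24.49 Y61.25 F3163
G1 X24.49 Y68.18 F3163
M5
G00 X0.00 Y0.00

viewBox `0 0 250.65 137.78` with mm width/height → 1 unit = 1 mm. Flip: y_m = 137.78 − y_svg.

**Shape 1** — `<path>` closed polygon, stroke `#ff00ff` → engrave (S204, F3163). Machine vertices: (196.73,85.10) → (78.88,26.84) → (34.47,113.68) → (181.53,123.93) → (196.73,85.10). Closed: final G1 returns to the first vertex.

**Shape 2** — `<polygon>` closed polygon, stroke `#ff00ff` → engrave (S204, F3163). Machine vertices: (90.08,127.24) → (87.11,127.83) → (45.89,6.30) → (6.84,35.09) → (102.48,51.20) → (167.99,5.96) → (90.08,127.24). Closed: final G1 returns to the first vertex.

**Shape 3** — `<polygon>` rectangle, stroke `#ff00ff` → engrave (S204, F3163). Machine vertices: (59.25,108.23) → (169.05,108.23) → (169.05,49.82) → (59.25,49.82) → (59.25,108.23). Closed: final G1 returns to the first vertex.

**Shape 4** — `<path>` open polyline, stroke `#ff00ff` → engrave (S204, F3163). Machine vertices: (45.76,91.50) → (19.96,43.29) → (126.64,85.28). Open path.

**Shape 5** — `<path>` quadratic bezier, stroke `#ff00ff` → engrave (S204, F3163). Control points (SVG): P0=(108.80,125.61), P1=(132.00,121.07), P2=(126.13,66.13); sampled at t=k/3. Machine vertices: (108.80,12.17) → (121.04,20.80) → (126.81,40.62) → (126.13,71.65). Open path.

**Shape 6** — `<path>` open polyline, stroke `#ff00ff` → engrave (S204, F3163). Machine vertices: (165.36,100.90) → (213.40,60.61) → (134.73,110.36) → (46.69,98.90). Open path.

**Shape 7** — `<path>` open polyline, stroke `#ff00ff` → engrave (S204, F3163). Machine vertices: (175.20,16.83) → (58.32,54.01) → (107.94,61.18) → (52.70,36.97). Open path.

**Shape 8** — `<rect>` rectangle, stroke `#ff00ff` → engrave (S204, F3163). Machine vertices: (24.49,68.18) → (113.20,68.18) → (113.20,61.25) → (24.49,61.25) → (24.49,68.18). Closed: final G1 returns to the first vertex.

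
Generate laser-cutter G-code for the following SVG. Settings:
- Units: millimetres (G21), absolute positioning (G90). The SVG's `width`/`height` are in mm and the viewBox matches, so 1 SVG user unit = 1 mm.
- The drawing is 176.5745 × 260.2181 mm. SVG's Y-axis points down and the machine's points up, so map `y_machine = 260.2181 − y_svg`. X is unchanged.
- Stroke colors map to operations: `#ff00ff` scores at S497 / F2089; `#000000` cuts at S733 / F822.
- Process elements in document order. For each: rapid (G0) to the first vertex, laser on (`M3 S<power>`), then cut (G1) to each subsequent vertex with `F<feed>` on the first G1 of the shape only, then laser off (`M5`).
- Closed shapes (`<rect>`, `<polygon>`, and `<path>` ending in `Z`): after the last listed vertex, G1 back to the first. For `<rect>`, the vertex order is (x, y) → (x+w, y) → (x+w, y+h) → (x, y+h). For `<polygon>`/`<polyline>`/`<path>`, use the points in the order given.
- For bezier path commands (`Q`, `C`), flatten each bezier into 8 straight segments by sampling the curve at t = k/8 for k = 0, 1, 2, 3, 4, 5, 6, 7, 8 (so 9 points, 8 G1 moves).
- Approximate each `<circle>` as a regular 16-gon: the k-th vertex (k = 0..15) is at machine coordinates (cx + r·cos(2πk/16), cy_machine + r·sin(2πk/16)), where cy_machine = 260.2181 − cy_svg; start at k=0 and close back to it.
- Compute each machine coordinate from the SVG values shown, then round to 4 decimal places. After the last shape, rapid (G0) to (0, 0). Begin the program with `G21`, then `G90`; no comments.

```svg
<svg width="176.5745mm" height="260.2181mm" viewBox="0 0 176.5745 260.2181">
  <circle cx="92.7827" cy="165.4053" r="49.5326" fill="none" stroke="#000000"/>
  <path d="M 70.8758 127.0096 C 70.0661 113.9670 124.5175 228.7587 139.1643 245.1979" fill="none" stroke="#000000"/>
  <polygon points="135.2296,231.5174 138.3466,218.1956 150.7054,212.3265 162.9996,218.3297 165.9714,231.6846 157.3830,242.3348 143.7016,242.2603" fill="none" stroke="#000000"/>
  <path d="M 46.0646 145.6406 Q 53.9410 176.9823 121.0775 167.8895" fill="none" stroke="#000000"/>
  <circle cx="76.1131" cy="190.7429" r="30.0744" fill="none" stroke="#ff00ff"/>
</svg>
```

G21
G90
G0 X142.3153 Y94.8128
M3 S733
G1 X138.5449 Y113.7681 F822
G1 X127.8075 Y129.8376
G1 X111.7380 Y140.5750
G1 X92.7827 Y144.3454
G1 X73.8274 Y140.5750
G1 X57.7579 Y129.8376
G1 X47.0205 Y113.7681
G1 X43.2501 Y94.8128
G1 X47.0205 Y75.8575
G1 X57.7579 Y59.7880
G1 X73.8274 Y49.0506
G1 X92.7827 Y45.2802
G1 X111.7380 Y49.0506
G1 X127.8075 Y59.7880
G1 X138.5449 Y75.8575
G1 X142.3153 Y94.8128
M5
G0 X70.8758 Y133.2085
M3 S733
G1 X72.9769 Y132.5490 F822
G1 X79.1446 Y122.5557
G1 X88.2649 Y105.8791
G1 X99.2239 Y85.1700
G1 X110.9073 Y63.0789
G1 X122.2012 Y42.2565
G1 X131.9916 Y25.3534
G1 X139.1643 Y15.0202
M5
G0 X135.2296 Y28.7007
M3 S733
G1 X138.3466 Y42.0225 F822
G1 X150.7054 Y47.8916
G1 X162.9996 Y41.8884
G1 X165.9714 Y28.5335
G1 X157.3830 Y17.8833
G1 X143.7016 Y17.9578
G1 X135.2296 Y28.7007
M5
G0 X46.0646 Y114.5775
M3 S733
G1 X48.9596 Y107.3739 F822
G1 X53.7066 Y101.4338
G1 X60.3054 Y96.7573
G1 X68.7560 Y93.3444
G1 X79.0586 Y91.1951
G1 X91.2130 Y90.3094
G1 X105.2193 Y90.6872
G1 X121.0775 Y92.3286
M5
G0 X106.1875 Y69.4752
M3 S497
G1 X103.8982 Y80.9842 F2089
G1 X97.3789 Y90.7410
G1 X87.6221 Y97.2603
G1 X76.1131 Y99.5496
G1 X64.6041 Y97.2603
G1 X54.8473 Y90.7410
G1 X48.3280 Y80.9842
G1 X46.0387 Y69.4752
G1 X48.3280 Y57.9662
G1 X54.8473 Y48.2094
G1 X64.6041 Y41.6901
G1 X76.1131 Y39.4008
G1 X87.6221 Y41.6901
G1 X97.3789 Y48.2094
G1 X103.8982 Y57.9662
G1 X106.1875 Y69.4752
M5
G0 X0.0000 Y0.0000

viewBox `0 0 176.5745 260.2181` with mm width/height → 1 unit = 1 mm. Flip: y_m = 260.2181 − y_svg.

**Shape 1** — `<circle>` circle, stroke `#000000` → cut (S733, F822). Machine vertices: (142.3153,94.8128) → (138.5449,113.7681) → (127.8075,129.8376) → (111.7380,140.5750) → (92.7827,144.3454) → (73.8274,140.5750) → (57.7579,129.8376) → (47.0205,113.7681) → (43.2501,94.8128) → (47.0205,75.8575) → (57.7579,59.7880) → (73.8274,49.0506) → (92.7827,45.2802) → (111.7380,49.0506) → (127.8075,59.7880) → (138.5449,75.8575) → (142.3153,94.8128). Closed: final G1 returns to the first vertex.

**Shape 2** — `<path>` cubic bezier, stroke `#000000` → cut (S733, F822). Control points (SVG): P0=(70.8758,127.0096), P1=(70.0661,113.9670), P2=(124.5175,228.7587), P3=(139.1643,245.1979); sampled at t=k/8. Machine vertices: (70.8758,133.2085) → (72.9769,132.5490) → (79.1446,122.5557) → (88.2649,105.8791) → (99.2239,85.1700) → (110.9073,63.0789) → (122.2012,42.2565) → (131.9916,25.3534) → (139.1643,15.0202). Open path.

**Shape 3** — `<polygon>` regular polygon, stroke `#000000` → cut (S733, F822). Machine vertices: (135.2296,28.7007) → (138.3466,42.0225) → (150.7054,47.8916) → (162.9996,41.8884) → (165.9714,28.5335) → (157.3830,17.8833) → (143.7016,17.9578) → (135.2296,28.7007). Closed: final G1 returns to the first vertex.

**Shape 4** — `<path>` quadratic bezier, stroke `#000000` → cut (S733, F822). Control points (SVG): P0=(46.0646,145.6406), P1=(53.9410,176.9823), P2=(121.0775,167.8895); sampled at t=k/8. Machine vertices: (46.0646,114.5775) → (48.9596,107.3739) → (53.7066,101.4338) → (60.3054,96.7573) → (68.7560,93.3444) → (79.0586,91.1951) → (91.2130,90.3094) → (105.2193,90.6872) → (121.0775,92.3286). Open path.

**Shape 5** — `<circle>` circle, stroke `#ff00ff` → score (S497, F2089). Machine vertices: (106.1875,69.4752) → (103.8982,80.9842) → (97.3789,90.7410) → (87.6221,97.2603) → (76.1131,99.5496) → (64.6041,97.2603) → (54.8473,90.7410) → (48.3280,80.9842) → (46.0387,69.4752) → (48.3280,57.9662) → (54.8473,48.2094) → (64.6041,41.6901) → (76.1131,39.4008) → (87.6221,41.6901) → (97.3789,48.2094) → (103.8982,57.9662) → (106.1875,69.4752). Closed: final G1 returns to the first vertex.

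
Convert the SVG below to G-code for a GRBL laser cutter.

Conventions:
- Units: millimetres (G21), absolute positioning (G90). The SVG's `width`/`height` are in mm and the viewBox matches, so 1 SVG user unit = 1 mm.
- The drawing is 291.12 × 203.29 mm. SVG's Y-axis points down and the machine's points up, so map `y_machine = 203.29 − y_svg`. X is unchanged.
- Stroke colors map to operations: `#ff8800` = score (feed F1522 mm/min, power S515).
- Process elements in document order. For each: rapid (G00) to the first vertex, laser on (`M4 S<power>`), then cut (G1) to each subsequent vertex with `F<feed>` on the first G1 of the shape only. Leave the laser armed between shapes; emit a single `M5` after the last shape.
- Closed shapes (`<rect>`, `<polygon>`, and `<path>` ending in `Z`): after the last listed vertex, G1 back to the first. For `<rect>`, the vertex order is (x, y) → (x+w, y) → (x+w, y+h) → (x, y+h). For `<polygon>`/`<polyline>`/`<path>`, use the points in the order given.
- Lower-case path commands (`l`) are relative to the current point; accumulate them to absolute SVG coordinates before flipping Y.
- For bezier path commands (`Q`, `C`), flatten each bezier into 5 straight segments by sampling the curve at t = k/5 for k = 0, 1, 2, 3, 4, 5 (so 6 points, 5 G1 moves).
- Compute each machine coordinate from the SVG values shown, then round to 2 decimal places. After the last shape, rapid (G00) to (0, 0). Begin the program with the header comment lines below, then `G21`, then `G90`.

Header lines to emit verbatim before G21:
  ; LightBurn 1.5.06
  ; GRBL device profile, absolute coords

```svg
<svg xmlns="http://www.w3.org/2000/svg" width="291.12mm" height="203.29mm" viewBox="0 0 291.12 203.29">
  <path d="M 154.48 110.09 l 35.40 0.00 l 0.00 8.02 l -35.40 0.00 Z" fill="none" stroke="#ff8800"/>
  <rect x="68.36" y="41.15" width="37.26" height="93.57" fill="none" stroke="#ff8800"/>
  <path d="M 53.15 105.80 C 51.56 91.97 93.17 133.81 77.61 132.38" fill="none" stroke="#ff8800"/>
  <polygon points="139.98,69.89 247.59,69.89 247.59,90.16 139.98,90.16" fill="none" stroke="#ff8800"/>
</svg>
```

1 u = 1 mm; y_m = 203.29 − y.

[1] `<path>` rectangle, #ff8800→score S515 F1522: (154.48,93.20) → (189.88,93.20) → (189.88,85.18) → (154.48,85.18) → (154.48,93.20) (closed)

[2] `<rect>` rectangle, #ff8800→score S515 F1522: (68.36,162.14) → (105.62,162.14) → (105.62,68.57) → (68.36,68.57) → (68.36,162.14) (closed)

[3] `<path>` cubic bezier, #ff8800→score S515 F1522: (53.15,97.49) → (56.58,99.90) → (65.55,93.70) → (75.26,83.63) → (80.89,74.45) → (77.61,70.91)

[4] `<polygon>` rectangle, #ff8800→score S515 F1522: (139.98,133.40) → (247.59,133.40) → (247.59,113.13) → (139.98,113.13) → (139.98,133.40) (closed)

; LightBurn 1.5.06
; GRBL device profile, absolute coords
G21
G90
G00 X154.48 Y93.20
M4 S515
G1 X189.88 Y93.20 F1522
G1 X189.88 Y85.18
G1 X154.48 Y85.18
G1 X154.48 Y93.20
G00 X68.36 Y162.14
M4 S515
G1 X105.62 Y162.14 F1522
G1 X105.62 Y68.57
G1 X68.36 Y68.57
G1 X68.36 Y162.14
G00 X53.15 Y97.49
M4 S515
G1 X56.58 Y99.90 F1522
G1 X65.55 Y93.70
G1 X75.26 Y83.63
G1 X80.89 Y74.45
G1 X77.61 Y70.91
G00 X139.98 Y133.40
M4 S515
G1 X247.59 Y133.40 F1522
G1 X247.59 Y113.13
G1 X139.98 Y113.13
G1 X139.98 Y133.40
M5
G00 X0.00 Y0.00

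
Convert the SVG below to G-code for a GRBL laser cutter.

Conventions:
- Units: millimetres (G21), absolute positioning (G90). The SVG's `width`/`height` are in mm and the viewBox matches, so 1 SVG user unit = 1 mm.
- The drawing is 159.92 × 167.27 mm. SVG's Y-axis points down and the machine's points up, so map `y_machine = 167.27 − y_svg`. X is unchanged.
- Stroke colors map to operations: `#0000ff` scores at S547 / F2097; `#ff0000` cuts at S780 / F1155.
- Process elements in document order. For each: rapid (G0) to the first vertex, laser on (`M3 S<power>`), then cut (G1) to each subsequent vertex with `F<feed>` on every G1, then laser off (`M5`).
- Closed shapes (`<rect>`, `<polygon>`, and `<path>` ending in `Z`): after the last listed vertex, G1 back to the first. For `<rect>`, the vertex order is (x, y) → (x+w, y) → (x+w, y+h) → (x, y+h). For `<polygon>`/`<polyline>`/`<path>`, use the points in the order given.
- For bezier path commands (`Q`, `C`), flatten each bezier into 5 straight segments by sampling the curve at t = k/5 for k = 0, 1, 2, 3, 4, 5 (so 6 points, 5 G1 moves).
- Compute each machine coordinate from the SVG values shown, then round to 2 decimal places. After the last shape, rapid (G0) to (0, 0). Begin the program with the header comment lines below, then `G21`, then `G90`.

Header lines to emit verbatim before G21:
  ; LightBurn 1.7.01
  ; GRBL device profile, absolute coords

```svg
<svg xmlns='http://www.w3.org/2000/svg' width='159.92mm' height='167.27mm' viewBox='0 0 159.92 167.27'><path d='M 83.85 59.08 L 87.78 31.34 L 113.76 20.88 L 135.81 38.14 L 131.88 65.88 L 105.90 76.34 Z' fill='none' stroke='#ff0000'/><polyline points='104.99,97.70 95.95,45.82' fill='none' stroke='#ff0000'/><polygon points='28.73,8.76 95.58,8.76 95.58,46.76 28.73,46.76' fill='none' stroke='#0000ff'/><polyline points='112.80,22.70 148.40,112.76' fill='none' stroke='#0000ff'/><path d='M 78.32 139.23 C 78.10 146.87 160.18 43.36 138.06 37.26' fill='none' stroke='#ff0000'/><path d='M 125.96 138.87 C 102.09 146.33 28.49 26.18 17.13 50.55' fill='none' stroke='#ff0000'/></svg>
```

; LightBurn 1.7.01
; GRBL device profile, absolute coords
G21
G90
G0 X83.85 Y108.19
M3 S780
G1 X87.78 Y135.93 F1155
G1 X113.76 Y146.39 F1155
G1 X135.81 Y129.13 F1155
G1 X131.88 Y101.39 F1155
G1 X105.90 Y90.93 F1155
G1 X83.85 Y108.19 F1155
M5
G0 X104.99 Y69.57
M3 S780
G1 X95.95 Y121.45 F1155
M5
G0 X28.73 Y158.51
M3 S547
G1 X95.58 Y158.51 F2097
G1 X95.58 Y120.51 F2097
G1 X28.73 Y120.51 F2097
G1 X28.73 Y158.51 F2097
M5
G0 X112.80 Y144.57
M3 S547
G1 X148.40 Y54.51 F2097
M5
G0 X78.32 Y28.04
M3 S780
G1 X86.57 Y35.13 F1155
G1 X105.62 Y58.88 F1155
G1 X126.52 Y89.28 F1155
G1 X140.32 Y116.33 F1155
G1 X138.06 Y130.01 F1155
M5
G0 X125.96 Y28.40
M3 S780
G1 X106.57 Y37.06 F1155
G1 X80.61 Y63.28 F1155
G1 X53.47 Y94.01 F1155
G1 X30.52 Y116.18 F1155
G1 X17.13 Y116.72 F1155
M5
G0 X0.00 Y0.00

Since the viewBox matches the mm dimensions, user units are millimetres directly. The only transform is the Y-flip y_m = 167.27 − y_svg.

Shape 1 is a regular polygon drawn with `<path>`. Its stroke #ff0000 means cut at S780, F1155. After flipping Y the toolpath is (83.85,108.19) → (87.78,135.93) → (113.76,146.39) → (135.81,129.13) → (131.88,101.39) → (105.90,90.93) → (83.85,108.19), returning to the start.

Shape 2 is a line segment drawn with `<polyline>`. Its stroke #ff0000 means cut at S780, F1155. After flipping Y the toolpath is (104.99,69.57) → (95.95,121.45).

Shape 3 is a rectangle drawn with `<polygon>`. Its stroke #0000ff means score at S547, F2097. After flipping Y the toolpath is (28.73,158.51) → (95.58,158.51) → (95.58,120.51) → (28.73,120.51) → (28.73,158.51), returning to the start.

Shape 4 is a line segment drawn with `<polyline>`. Its stroke #0000ff means score at S547, F2097. After flipping Y the toolpath is (112.80,144.57) → (148.40,54.51).

Shape 5 is a cubic bezier drawn with `<path>`. Its stroke #ff0000 means cut at S780, F1155. After flipping Y the toolpath is (78.32,28.04) → (86.57,35.13) → (105.62,58.88) → (126.52,89.28) → (140.32,116.33) → (138.06,130.01).

Shape 6 is a cubic bezier drawn with `<path>`. Its stroke #ff0000 means cut at S780, F1155. After flipping Y the toolpath is (125.96,28.40) → (106.57,37.06) → (80.61,63.28) → (53.47,94.01) → (30.52,116.18) → (17.13,116.72).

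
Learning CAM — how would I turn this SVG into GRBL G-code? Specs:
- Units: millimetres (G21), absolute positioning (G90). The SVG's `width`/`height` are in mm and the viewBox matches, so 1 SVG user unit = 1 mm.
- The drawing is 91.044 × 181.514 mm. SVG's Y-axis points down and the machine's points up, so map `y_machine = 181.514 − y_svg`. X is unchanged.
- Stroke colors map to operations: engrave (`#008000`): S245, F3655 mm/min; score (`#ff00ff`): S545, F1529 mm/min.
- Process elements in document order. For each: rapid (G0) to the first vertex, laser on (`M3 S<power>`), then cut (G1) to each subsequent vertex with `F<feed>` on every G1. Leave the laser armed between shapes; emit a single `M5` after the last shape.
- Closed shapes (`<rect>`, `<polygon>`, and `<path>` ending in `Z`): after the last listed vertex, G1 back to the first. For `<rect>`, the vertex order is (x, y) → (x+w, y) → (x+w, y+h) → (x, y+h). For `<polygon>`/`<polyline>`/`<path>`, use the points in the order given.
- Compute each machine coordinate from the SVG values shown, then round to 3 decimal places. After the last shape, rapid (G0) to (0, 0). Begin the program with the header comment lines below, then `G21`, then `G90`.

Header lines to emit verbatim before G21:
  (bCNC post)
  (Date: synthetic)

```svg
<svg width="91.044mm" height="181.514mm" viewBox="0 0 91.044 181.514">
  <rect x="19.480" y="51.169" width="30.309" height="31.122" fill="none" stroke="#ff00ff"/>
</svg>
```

1 u = 1 mm; y_m = 181.514 − y.

[1] `<rect>` rectangle, #ff00ff→score S545 F1529: (19.480,130.345) → (49.789,130.345) → (49.789,99.223) → (19.480,99.223) → (19.480,130.345) (closed)

(bCNC post)
(Date: synthetic)
G21
G90
G0 X19.480 Y130.345
M3 S545
G1 X49.789 Y130.345 F1529
G1 X49.789 Y99.223 F1529
G1 X19.480 Y99.223 F1529
G1 X19.480 Y130.345 F1529
M5
G0 X0.000 Y0.000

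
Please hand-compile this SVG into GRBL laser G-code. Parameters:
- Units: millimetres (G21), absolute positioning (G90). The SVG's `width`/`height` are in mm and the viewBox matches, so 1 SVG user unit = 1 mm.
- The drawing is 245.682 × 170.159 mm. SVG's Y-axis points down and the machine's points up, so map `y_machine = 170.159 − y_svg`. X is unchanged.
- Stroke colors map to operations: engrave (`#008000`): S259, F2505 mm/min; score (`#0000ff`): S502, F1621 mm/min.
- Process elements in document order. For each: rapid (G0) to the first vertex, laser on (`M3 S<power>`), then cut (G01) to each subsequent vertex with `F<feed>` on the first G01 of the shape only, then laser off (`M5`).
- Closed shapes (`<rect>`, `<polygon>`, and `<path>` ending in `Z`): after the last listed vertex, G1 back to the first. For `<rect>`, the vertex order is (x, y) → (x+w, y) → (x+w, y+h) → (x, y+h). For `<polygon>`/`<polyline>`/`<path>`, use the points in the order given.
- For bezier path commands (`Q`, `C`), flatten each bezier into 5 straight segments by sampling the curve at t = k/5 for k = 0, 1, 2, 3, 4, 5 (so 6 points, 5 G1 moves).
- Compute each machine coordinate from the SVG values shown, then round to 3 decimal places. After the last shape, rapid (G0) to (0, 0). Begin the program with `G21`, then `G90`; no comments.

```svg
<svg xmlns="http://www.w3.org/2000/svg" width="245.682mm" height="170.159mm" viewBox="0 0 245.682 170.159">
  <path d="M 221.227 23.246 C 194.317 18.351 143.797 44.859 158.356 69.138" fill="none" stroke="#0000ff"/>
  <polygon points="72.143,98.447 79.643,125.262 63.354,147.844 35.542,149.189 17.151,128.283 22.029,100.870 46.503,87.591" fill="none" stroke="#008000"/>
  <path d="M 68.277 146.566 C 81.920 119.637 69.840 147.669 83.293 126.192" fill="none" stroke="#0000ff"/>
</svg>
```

1 u = 1 mm; y_m = 170.159 − y.

[1] `<path>` cubic bezier, #0000ff→score S502 F1621: (221.227,146.913) → (202.957,146.351) → (183.278,139.866) → (166.447,129.073) → (156.721,115.587) → (158.356,101.021)

[2] `<polygon>` regular polygon, #008000→engrave S259 F2505: (72.143,71.712) → (79.643,44.897) → (63.354,22.315) → (35.542,20.970) → (17.151,41.876) → (22.029,69.289) → (46.503,82.568) → (72.143,71.712) (closed)

[3] `<path>` cubic bezier, #0000ff→score S502 F1621: (68.277,23.593) → (73.786,33.991) → (75.582,36.213) → (76.125,35.273) → (77.875,36.186) → (83.293,43.967)

G21
G90
G0 X221.227 Y146.913
M3 S502
G01 X202.957 Y146.351 F1621
G01 X183.278 Y139.866
G01 X166.447 Y129.073
G01 X156.721 Y115.587
G01 X158.356 Y101.021
M5
G0 X72.143 Y71.712
M3 S259
G01 X79.643 Y44.897 F2505
G01 X63.354 Y22.315
G01 X35.542 Y20.970
G01 X17.151 Y41.876
G01 X22.029 Y69.289
G01 X46.503 Y82.568
G01 X72.143 Y71.712
M5
G0 X68.277 Y23.593
M3 S502
G01 X73.786 Y33.991 F1621
G01 X75.582 Y36.213
G01 X76.125 Y35.273
G01 X77.875 Y36.186
G01 X83.293 Y43.967
M5
G0 X0.000 Y0.000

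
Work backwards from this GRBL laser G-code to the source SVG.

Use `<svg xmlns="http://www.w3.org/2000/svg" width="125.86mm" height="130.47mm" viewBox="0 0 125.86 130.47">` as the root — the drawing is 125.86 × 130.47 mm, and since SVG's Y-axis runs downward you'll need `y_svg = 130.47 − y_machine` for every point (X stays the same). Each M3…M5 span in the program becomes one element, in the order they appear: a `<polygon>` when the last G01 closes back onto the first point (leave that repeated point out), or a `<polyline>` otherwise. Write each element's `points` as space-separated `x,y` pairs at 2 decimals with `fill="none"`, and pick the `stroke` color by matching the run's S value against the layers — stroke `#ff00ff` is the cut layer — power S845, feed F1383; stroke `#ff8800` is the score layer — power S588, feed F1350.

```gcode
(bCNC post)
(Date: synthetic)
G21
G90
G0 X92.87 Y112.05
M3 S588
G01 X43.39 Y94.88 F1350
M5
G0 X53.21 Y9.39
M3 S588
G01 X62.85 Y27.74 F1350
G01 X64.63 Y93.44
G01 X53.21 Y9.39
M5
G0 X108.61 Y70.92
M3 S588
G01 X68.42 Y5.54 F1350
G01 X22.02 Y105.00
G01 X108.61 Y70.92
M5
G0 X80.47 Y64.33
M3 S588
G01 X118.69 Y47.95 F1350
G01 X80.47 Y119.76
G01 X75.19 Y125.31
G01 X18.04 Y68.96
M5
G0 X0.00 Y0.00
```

<svg xmlns="http://www.w3.org/2000/svg" width="125.86mm" height="130.47mm" viewBox="0 0 125.86 130.47">
  <polyline points="92.87,18.42 43.39,35.59" fill="none" stroke="#ff8800"/>
  <polygon points="53.21,121.08 62.85,102.73 64.63,37.03" fill="none" stroke="#ff8800"/>
  <polygon points="108.61,59.55 68.42,124.93 22.02,25.47" fill="none" stroke="#ff8800"/>
  <polyline points="80.47,66.14 118.69,82.52 80.47,10.71 75.19,5.16 18.04,61.51" fill="none" stroke="#ff8800"/>
</svg>

Each laser-on run becomes one SVG element. Flip Y back into SVG space with y_svg = 130.47 − y_machine. Every run uses S588, so all elements get stroke `#ff8800` (score).

Run 1: The run is open, so emit a `<polyline>` with points (Y-flipped): 92.87,18.42 43.39,35.59.

Run 2: The run returns to its start, so emit a `<polygon>` with points (Y-flipped): 53.21,121.08 62.85,102.73 64.63,37.03.

Run 3: The run returns to its start, so emit a `<polygon>` with points (Y-flipped): 108.61,59.55 68.42,124.93 22.02,25.47.

Run 4: The run is open, so emit a `<polyline>` with points (Y-flipped): 80.47,66.14 118.69,82.52 80.47,10.71 75.19,5.16 18.04,61.51.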